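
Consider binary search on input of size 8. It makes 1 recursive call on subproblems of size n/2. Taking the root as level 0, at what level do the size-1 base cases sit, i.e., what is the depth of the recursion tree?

For divide and conquer with division factor 2:

Problem sizes at each level:
Level 0: 8
Level 1: 4
Level 2: 2
Level 3: 1

The root is level 0 and the size-1 base case is level 3 (the tree spans levels 0 through 3, i.e. 4 levels counting the root), so the depth is the number of divisions: log_2(8) = 3

The recursion tree depth is log_2(8) = 3. At each level, the problem size is divided by 2, so it takes 3 divisions to reduce to a base case of size 1. The algorithm makes 1 recursive call at each level.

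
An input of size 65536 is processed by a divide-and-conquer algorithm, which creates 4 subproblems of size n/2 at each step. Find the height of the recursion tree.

For divide and conquer with division factor 2:

Problem sizes at each level:
Level 0: 65536
Level 1: 32768
Level 2: 16384
Level 3: 8192
Level 4: 4096
Level 5: 2048
Level 6: 1024
Level 7: 512
Level 8: 256
Level 9: 128
Level 10: 64
Level 11: 32
Level 12: 16
Level 13: 8
Level 14: 4
Level 15: 2
Level 16: 1

The root is level 0 and the size-1 base case is level 16 (the tree spans levels 0 through 16, i.e. 17 levels counting the root), so the depth is the number of divisions: log_2(65536) = 16

The recursion tree depth is log_2(65536) = 16. At each level, the problem size is divided by 2, so it takes 16 divisions to reduce to a base case of size 1. The algorithm makes 4 recursive calls at each level.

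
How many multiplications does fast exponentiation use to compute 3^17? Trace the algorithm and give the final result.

Computing 3^17 by squaring (build up from 3^1; each line after the first costs one multiplication):

3^1 = 3
3^2 = (3^1)^2 = 3^2 = 9
3^4 = (3^2)^2 = 9^2 = 81
3^8 = (3^4)^2 = 81^2 = 6561
3^16 = (3^8)^2 = 6561^2 = 43046721
3^17 = 3 * 3^16 = 3 * 43046721 = 129140163

Result: 129140163
Multiplications needed: 5 (5 lines after 3^1)

3^17 = 129140163. Using exponentiation by squaring, this requires 5 multiplications. The key idea: if the exponent is even, square the half-power; if odd, multiply by the base once.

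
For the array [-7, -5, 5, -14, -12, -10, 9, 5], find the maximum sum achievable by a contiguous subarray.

Using Kadane's algorithm on [-7, -5, 5, -14, -12, -10, 9, 5]:

Scanning through the array:
Position 1 (value -5): max_ending_here = -5, max_so_far = -5
Position 2 (value 5): max_ending_here = 5, max_so_far = 5
Position 3 (value -14): max_ending_here = -9, max_so_far = 5
Position 4 (value -12): max_ending_here = -12, max_so_far = 5
Position 5 (value -10): max_ending_here = -10, max_so_far = 5
Position 6 (value 9): max_ending_here = 9, max_so_far = 9
Position 7 (value 5): max_ending_here = 14, max_so_far = 14

Maximum subarray: [9, 5]
Maximum sum: 14

The maximum subarray is [9, 5] with sum 14. This subarray runs from index 6 to index 7.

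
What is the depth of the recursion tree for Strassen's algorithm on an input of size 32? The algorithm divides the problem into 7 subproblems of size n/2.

For divide and conquer with division factor 2:

Problem sizes at each level:
Level 0: 32
Level 1: 16
Level 2: 8
Level 3: 4
Level 4: 2
Level 5: 1

The root is level 0 and the size-1 base case is level 5 (the tree spans levels 0 through 5, i.e. 6 levels counting the root), so the depth is the number of divisions: log_2(32) = 5

The recursion tree depth is log_2(32) = 5. At each level, the problem size is divided by 2, so it takes 5 divisions to reduce to a base case of size 1. The algorithm makes 7 recursive calls at each level.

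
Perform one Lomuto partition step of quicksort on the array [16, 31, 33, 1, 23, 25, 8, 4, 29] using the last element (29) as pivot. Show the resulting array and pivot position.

Lomuto partition with pivot = 29:

Initial array: [16, 31, 33, 1, 23, 25, 8, 4, 29]

arr[0]=16 <= 29: swap with position 0, array becomes [16, 31, 33, 1, 23, 25, 8, 4, 29]
arr[1]=31 > 29: no swap
arr[2]=33 > 29: no swap
arr[3]=1 <= 29: swap with position 1, array becomes [16, 1, 33, 31, 23, 25, 8, 4, 29]
arr[4]=23 <= 29: swap with position 2, array becomes [16, 1, 23, 31, 33, 25, 8, 4, 29]
arr[5]=25 <= 29: swap with position 3, array becomes [16, 1, 23, 25, 33, 31, 8, 4, 29]
arr[6]=8 <= 29: swap with position 4, array becomes [16, 1, 23, 25, 8, 31, 33, 4, 29]
arr[7]=4 <= 29: swap with position 5, array becomes [16, 1, 23, 25, 8, 4, 33, 31, 29]

Place pivot at position 6: [16, 1, 23, 25, 8, 4, 29, 31, 33]
Pivot position: 6

After partitioning with pivot 29, the array becomes [16, 1, 23, 25, 8, 4, 29, 31, 33]. The pivot is placed at index 6. All elements to the left of the pivot are <= 29, and all elements to the right are > 29.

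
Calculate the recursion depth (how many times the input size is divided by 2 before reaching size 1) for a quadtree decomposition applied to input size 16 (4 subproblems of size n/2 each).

For divide and conquer with division factor 2:

Problem sizes at each level:
Level 0: 16
Level 1: 8
Level 2: 4
Level 3: 2
Level 4: 1

The root is level 0 and the size-1 base case is level 4 (the tree spans levels 0 through 4, i.e. 5 levels counting the root), so the depth is the number of divisions: log_2(16) = 4

The recursion tree depth is log_2(16) = 4. At each level, the problem size is divided by 2, so it takes 4 divisions to reduce to a base case of size 1. The algorithm makes 4 recursive calls at each level.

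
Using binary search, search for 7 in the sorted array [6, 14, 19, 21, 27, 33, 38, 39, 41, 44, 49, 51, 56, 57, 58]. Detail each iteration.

Binary search for 7 in [6, 14, 19, 21, 27, 33, 38, 39, 41, 44, 49, 51, 56, 57, 58]:

lo=0, hi=14, mid=7, arr[mid]=39 -> 39 > 7, search left half
lo=0, hi=6, mid=3, arr[mid]=21 -> 21 > 7, search left half
lo=0, hi=2, mid=1, arr[mid]=14 -> 14 > 7, search left half
lo=0, hi=0, mid=0, arr[mid]=6 -> 6 < 7, search right half
lo=1 > hi=0, target 7 not found

Binary search determines that 7 is not in the array after 4 comparisons. The search space was exhausted without finding the target.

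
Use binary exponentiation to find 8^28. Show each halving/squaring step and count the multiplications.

Computing 8^28 by squaring (build up from 8^1; each line after the first costs one multiplication):

8^1 = 8
8^2 = (8^1)^2 = 8^2 = 64
8^3 = 8 * 8^2 = 8 * 64 = 512
8^6 = (8^3)^2 = 512^2 = 262144
8^7 = 8 * 8^6 = 8 * 262144 = 2097152
8^14 = (8^7)^2 = 2097152^2 = 4398046511104
8^28 = (8^14)^2 = 4398046511104^2 = 19342813113834066795298816

Result: 19342813113834066795298816
Multiplications needed: 6 (6 lines after 8^1)

8^28 = 19342813113834066795298816. Using exponentiation by squaring, this requires 6 multiplications. The key idea: if the exponent is even, square the half-power; if odd, multiply by the base once.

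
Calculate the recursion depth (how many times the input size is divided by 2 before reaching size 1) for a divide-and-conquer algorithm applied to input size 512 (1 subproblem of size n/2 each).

For divide and conquer with division factor 2:

Problem sizes at each level:
Level 0: 512
Level 1: 256
Level 2: 128
Level 3: 64
Level 4: 32
Level 5: 16
Level 6: 8
Level 7: 4
Level 8: 2
Level 9: 1

The root is level 0 and the size-1 base case is level 9 (the tree spans levels 0 through 9, i.e. 10 levels counting the root), so the depth is the number of divisions: log_2(512) = 9

The recursion tree depth is log_2(512) = 9. At each level, the problem size is divided by 2, so it takes 9 divisions to reduce to a base case of size 1. The algorithm makes 1 recursive call at each level.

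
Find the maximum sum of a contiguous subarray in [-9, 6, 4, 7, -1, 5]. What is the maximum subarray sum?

Using Kadane's algorithm on [-9, 6, 4, 7, -1, 5]:

Scanning through the array:
Position 1 (value 6): max_ending_here = 6, max_so_far = 6
Position 2 (value 4): max_ending_here = 10, max_so_far = 10
Position 3 (value 7): max_ending_here = 17, max_so_far = 17
Position 4 (value -1): max_ending_here = 16, max_so_far = 17
Position 5 (value 5): max_ending_here = 21, max_so_far = 21

Maximum subarray: [6, 4, 7, -1, 5]
Maximum sum: 21

The maximum subarray is [6, 4, 7, -1, 5] with sum 21. This subarray runs from index 1 to index 5.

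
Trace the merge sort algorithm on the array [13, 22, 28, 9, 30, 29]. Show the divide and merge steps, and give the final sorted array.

Merge sort trace:

Split: [13, 22, 28, 9, 30, 29] -> [13, 22, 28] and [9, 30, 29]
  Split: [13, 22, 28] -> [13] and [22, 28]
    Split: [22, 28] -> [22] and [28]
    Merge: [22] + [28] -> [22, 28]
  Merge: [13] + [22, 28] -> [13, 22, 28]
  Split: [9, 30, 29] -> [9] and [30, 29]
    Split: [30, 29] -> [30] and [29]
    Merge: [30] + [29] -> [29, 30]
  Merge: [9] + [29, 30] -> [9, 29, 30]
Merge: [13, 22, 28] + [9, 29, 30] -> [9, 13, 22, 28, 29, 30]

Final sorted array: [9, 13, 22, 28, 29, 30]

The merge sort proceeds by recursively splitting the array and merging sorted halves.
After all merges, the sorted array is [9, 13, 22, 28, 29, 30].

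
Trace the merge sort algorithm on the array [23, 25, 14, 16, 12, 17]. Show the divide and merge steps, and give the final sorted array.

Merge sort trace:

Split: [23, 25, 14, 16, 12, 17] -> [23, 25, 14] and [16, 12, 17]
  Split: [23, 25, 14] -> [23] and [25, 14]
    Split: [25, 14] -> [25] and [14]
    Merge: [25] + [14] -> [14, 25]
  Merge: [23] + [14, 25] -> [14, 23, 25]
  Split: [16, 12, 17] -> [16] and [12, 17]
    Split: [12, 17] -> [12] and [17]
    Merge: [12] + [17] -> [12, 17]
  Merge: [16] + [12, 17] -> [12, 16, 17]
Merge: [14, 23, 25] + [12, 16, 17] -> [12, 14, 16, 17, 23, 25]

Final sorted array: [12, 14, 16, 17, 23, 25]

The merge sort proceeds by recursively splitting the array and merging sorted halves.
After all merges, the sorted array is [12, 14, 16, 17, 23, 25].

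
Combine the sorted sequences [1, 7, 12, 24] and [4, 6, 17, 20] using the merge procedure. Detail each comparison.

Merging process:

Compare 1 vs 4: take 1 from left. Merged: [1]
Compare 7 vs 4: take 4 from right. Merged: [1, 4]
Compare 7 vs 6: take 6 from right. Merged: [1, 4, 6]
Compare 7 vs 17: take 7 from left. Merged: [1, 4, 6, 7]
Compare 12 vs 17: take 12 from left. Merged: [1, 4, 6, 7, 12]
Compare 24 vs 17: take 17 from right. Merged: [1, 4, 6, 7, 12, 17]
Compare 24 vs 20: take 20 from right. Merged: [1, 4, 6, 7, 12, 17, 20]
Append remaining from left: [24]. Merged: [1, 4, 6, 7, 12, 17, 20, 24]

Final merged array: [1, 4, 6, 7, 12, 17, 20, 24]
Total comparisons: 7

The merged array is [1, 4, 6, 7, 12, 17, 20, 24], requiring 7 comparisons. The merge step runs in O(n) time where n is the total number of elements.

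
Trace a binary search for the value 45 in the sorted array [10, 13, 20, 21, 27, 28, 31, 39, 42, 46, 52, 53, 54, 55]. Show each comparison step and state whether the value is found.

Binary search for 45 in [10, 13, 20, 21, 27, 28, 31, 39, 42, 46, 52, 53, 54, 55]:

lo=0, hi=13, mid=6, arr[mid]=31 -> 31 < 45, search right half
lo=7, hi=13, mid=10, arr[mid]=52 -> 52 > 45, search left half
lo=7, hi=9, mid=8, arr[mid]=42 -> 42 < 45, search right half
lo=9, hi=9, mid=9, arr[mid]=46 -> 46 > 45, search left half
lo=9 > hi=8, target 45 not found

Binary search determines that 45 is not in the array after 4 comparisons. The search space was exhausted without finding the target.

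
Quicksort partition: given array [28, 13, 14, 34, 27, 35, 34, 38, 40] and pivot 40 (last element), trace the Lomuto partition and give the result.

Lomuto partition with pivot = 40:

Initial array: [28, 13, 14, 34, 27, 35, 34, 38, 40]

arr[0]=28 <= 40: swap with position 0, array becomes [28, 13, 14, 34, 27, 35, 34, 38, 40]
arr[1]=13 <= 40: swap with position 1, array becomes [28, 13, 14, 34, 27, 35, 34, 38, 40]
arr[2]=14 <= 40: swap with position 2, array becomes [28, 13, 14, 34, 27, 35, 34, 38, 40]
arr[3]=34 <= 40: swap with position 3, array becomes [28, 13, 14, 34, 27, 35, 34, 38, 40]
arr[4]=27 <= 40: swap with position 4, array becomes [28, 13, 14, 34, 27, 35, 34, 38, 40]
arr[5]=35 <= 40: swap with position 5, array becomes [28, 13, 14, 34, 27, 35, 34, 38, 40]
arr[6]=34 <= 40: swap with position 6, array becomes [28, 13, 14, 34, 27, 35, 34, 38, 40]
arr[7]=38 <= 40: swap with position 7, array becomes [28, 13, 14, 34, 27, 35, 34, 38, 40]

Place pivot at position 8: [28, 13, 14, 34, 27, 35, 34, 38, 40]
Pivot position: 8

After partitioning with pivot 40, the array becomes [28, 13, 14, 34, 27, 35, 34, 38, 40]. The pivot is placed at index 8. All elements to the left of the pivot are <= 40, and all elements to the right are > 40.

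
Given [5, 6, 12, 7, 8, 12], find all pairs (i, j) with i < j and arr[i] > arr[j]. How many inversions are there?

Finding inversions in [5, 6, 12, 7, 8, 12]:

(2, 3): arr[2]=12 > arr[3]=7
(2, 4): arr[2]=12 > arr[4]=8

Total inversions: 2

The array has 2 inversion(s): (2,3), (2,4). Each pair (i,j) satisfies i < j and arr[i] > arr[j].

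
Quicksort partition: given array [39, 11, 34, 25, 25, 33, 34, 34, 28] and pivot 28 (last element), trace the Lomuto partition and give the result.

Lomuto partition with pivot = 28:

Initial array: [39, 11, 34, 25, 25, 33, 34, 34, 28]

arr[0]=39 > 28: no swap
arr[1]=11 <= 28: swap with position 0, array becomes [11, 39, 34, 25, 25, 33, 34, 34, 28]
arr[2]=34 > 28: no swap
arr[3]=25 <= 28: swap with position 1, array becomes [11, 25, 34, 39, 25, 33, 34, 34, 28]
arr[4]=25 <= 28: swap with position 2, array becomes [11, 25, 25, 39, 34, 33, 34, 34, 28]
arr[5]=33 > 28: no swap
arr[6]=34 > 28: no swap
arr[7]=34 > 28: no swap

Place pivot at position 3: [11, 25, 25, 28, 34, 33, 34, 34, 39]
Pivot position: 3

After partitioning with pivot 28, the array becomes [11, 25, 25, 28, 34, 33, 34, 34, 39]. The pivot is placed at index 3. All elements to the left of the pivot are <= 28, and all elements to the right are > 28.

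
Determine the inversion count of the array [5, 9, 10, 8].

Finding inversions in [5, 9, 10, 8]:

(1, 3): arr[1]=9 > arr[3]=8
(2, 3): arr[2]=10 > arr[3]=8

Total inversions: 2

The array has 2 inversion(s): (1,3), (2,3). Each pair (i,j) satisfies i < j and arr[i] > arr[j].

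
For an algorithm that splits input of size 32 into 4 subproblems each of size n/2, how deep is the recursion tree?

For divide and conquer with division factor 2:

Problem sizes at each level:
Level 0: 32
Level 1: 16
Level 2: 8
Level 3: 4
Level 4: 2
Level 5: 1

The root is level 0 and the size-1 base case is level 5 (the tree spans levels 0 through 5, i.e. 6 levels counting the root), so the depth is the number of divisions: log_2(32) = 5

The recursion tree depth is log_2(32) = 5. At each level, the problem size is divided by 2, so it takes 5 divisions to reduce to a base case of size 1. The algorithm makes 4 recursive calls at each level.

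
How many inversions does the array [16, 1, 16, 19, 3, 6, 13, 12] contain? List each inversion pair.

Finding inversions in [16, 1, 16, 19, 3, 6, 13, 12]:

(0, 1): arr[0]=16 > arr[1]=1
(0, 4): arr[0]=16 > arr[4]=3
(0, 5): arr[0]=16 > arr[5]=6
(0, 6): arr[0]=16 > arr[6]=13
(0, 7): arr[0]=16 > arr[7]=12
(2, 4): arr[2]=16 > arr[4]=3
(2, 5): arr[2]=16 > arr[5]=6
(2, 6): arr[2]=16 > arr[6]=13
(2, 7): arr[2]=16 > arr[7]=12
(3, 4): arr[3]=19 > arr[4]=3
(3, 5): arr[3]=19 > arr[5]=6
(3, 6): arr[3]=19 > arr[6]=13
(3, 7): arr[3]=19 > arr[7]=12
(6, 7): arr[6]=13 > arr[7]=12

Total inversions: 14

The array has 14 inversion(s): (0,1), (0,4), (0,5), (0,6), (0,7), (2,4), (2,5), (2,6), (2,7), (3,4), (3,5), (3,6), (3,7), (6,7). Each pair (i,j) satisfies i < j and arr[i] > arr[j].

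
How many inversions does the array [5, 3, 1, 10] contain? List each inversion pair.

Finding inversions in [5, 3, 1, 10]:

(0, 1): arr[0]=5 > arr[1]=3
(0, 2): arr[0]=5 > arr[2]=1
(1, 2): arr[1]=3 > arr[2]=1

Total inversions: 3

The array has 3 inversion(s): (0,1), (0,2), (1,2). Each pair (i,j) satisfies i < j and arr[i] > arr[j].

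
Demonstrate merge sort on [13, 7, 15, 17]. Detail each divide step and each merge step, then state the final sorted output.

Merge sort trace:

Split: [13, 7, 15, 17] -> [13, 7] and [15, 17]
  Split: [13, 7] -> [13] and [7]
  Merge: [13] + [7] -> [7, 13]
  Split: [15, 17] -> [15] and [17]
  Merge: [15] + [17] -> [15, 17]
Merge: [7, 13] + [15, 17] -> [7, 13, 15, 17]

Final sorted array: [7, 13, 15, 17]

The merge sort proceeds by recursively splitting the array and merging sorted halves.
After all merges, the sorted array is [7, 13, 15, 17].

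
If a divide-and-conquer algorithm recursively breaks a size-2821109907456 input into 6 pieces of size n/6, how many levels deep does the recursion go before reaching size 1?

For divide and conquer with division factor 6:

Problem sizes at each level:
Level 0: 2821109907456
Level 1: 470184984576
Level 2: 78364164096
Level 3: 13060694016
Level 4: 2176782336
Level 5: 362797056
Level 6: 60466176
Level 7: 10077696
Level 8: 1679616
Level 9: 279936
Level 10: 46656
Level 11: 7776
Level 12: 1296
Level 13: 216
Level 14: 36
Level 15: 6
Level 16: 1

The root is level 0 and the size-1 base case is level 16 (the tree spans levels 0 through 16, i.e. 17 levels counting the root), so the depth is the number of divisions: log_6(2821109907456) = 16

The recursion tree depth is log_6(2821109907456) = 16. At each level, the problem size is divided by 6, so it takes 16 divisions to reduce to a base case of size 1. The algorithm makes 6 recursive calls at each level.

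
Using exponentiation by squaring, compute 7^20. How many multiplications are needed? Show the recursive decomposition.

Computing 7^20 by squaring (build up from 7^1; each line after the first costs one multiplication):

7^1 = 7
7^2 = (7^1)^2 = 7^2 = 49
7^4 = (7^2)^2 = 49^2 = 2401
7^5 = 7 * 7^4 = 7 * 2401 = 16807
7^10 = (7^5)^2 = 16807^2 = 282475249
7^20 = (7^10)^2 = 282475249^2 = 79792266297612001

Result: 79792266297612001
Multiplications needed: 5 (5 lines after 7^1)

7^20 = 79792266297612001. Using exponentiation by squaring, this requires 5 multiplications. The key idea: if the exponent is even, square the half-power; if odd, multiply by the base once.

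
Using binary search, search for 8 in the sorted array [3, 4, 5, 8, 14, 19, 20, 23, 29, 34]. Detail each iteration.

Binary search for 8 in [3, 4, 5, 8, 14, 19, 20, 23, 29, 34]:

lo=0, hi=9, mid=4, arr[mid]=14 -> 14 > 8, search left half
lo=0, hi=3, mid=1, arr[mid]=4 -> 4 < 8, search right half
lo=2, hi=3, mid=2, arr[mid]=5 -> 5 < 8, search right half
lo=3, hi=3, mid=3, arr[mid]=8 -> Found target at index 3!

Binary search finds 8 at index 3 after 4 comparisons. The search repeatedly halves the search space by comparing with the middle element.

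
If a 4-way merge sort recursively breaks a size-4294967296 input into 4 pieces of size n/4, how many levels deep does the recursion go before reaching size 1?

For divide and conquer with division factor 4:

Problem sizes at each level:
Level 0: 4294967296
Level 1: 1073741824
Level 2: 268435456
Level 3: 67108864
Level 4: 16777216
Level 5: 4194304
Level 6: 1048576
Level 7: 262144
Level 8: 65536
Level 9: 16384
Level 10: 4096
Level 11: 1024
Level 12: 256
Level 13: 64
Level 14: 16
Level 15: 4
Level 16: 1

The root is level 0 and the size-1 base case is level 16 (the tree spans levels 0 through 16, i.e. 17 levels counting the root), so the depth is the number of divisions: log_4(4294967296) = 16

The recursion tree depth is log_4(4294967296) = 16. At each level, the problem size is divided by 4, so it takes 16 divisions to reduce to a base case of size 1. The algorithm makes 4 recursive calls at each level.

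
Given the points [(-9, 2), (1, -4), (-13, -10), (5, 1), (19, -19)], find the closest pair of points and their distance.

Computing all pairwise distances among 5 points:

d((-9, 2), (1, -4)) = 11.6619
d((-9, 2), (-13, -10)) = 12.6491
d((-9, 2), (5, 1)) = 14.0357
d((-9, 2), (19, -19)) = 35.0
d((1, -4), (-13, -10)) = 15.2315
d((1, -4), (5, 1)) = 6.4031 <-- minimum
d((1, -4), (19, -19)) = 23.4307
d((-13, -10), (5, 1)) = 21.095
d((-13, -10), (19, -19)) = 33.2415
d((5, 1), (19, -19)) = 24.4131

Closest pair: (1, -4) and (5, 1) with distance 6.4031

The closest pair is (1, -4) and (5, 1) with Euclidean distance 6.4031. For 5 points, brute-force pairwise comparison is shown above. For large n, the divide-and-conquer algorithm (sort by x, recurse on halves, check the dividing strip) achieves O(n log n).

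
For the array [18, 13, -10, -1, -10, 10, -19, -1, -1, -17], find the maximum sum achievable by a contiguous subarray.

Using Kadane's algorithm on [18, 13, -10, -1, -10, 10, -19, -1, -1, -17]:

Scanning through the array:
Position 1 (value 13): max_ending_here = 31, max_so_far = 31
Position 2 (value -10): max_ending_here = 21, max_so_far = 31
Position 3 (value -1): max_ending_here = 20, max_so_far = 31
Position 4 (value -10): max_ending_here = 10, max_so_far = 31
Position 5 (value 10): max_ending_here = 20, max_so_far = 31
Position 6 (value -19): max_ending_here = 1, max_so_far = 31
Position 7 (value -1): max_ending_here = 0, max_so_far = 31
Position 8 (value -1): max_ending_here = -1, max_so_far = 31
Position 9 (value -17): max_ending_here = -17, max_so_far = 31

Maximum subarray: [18, 13]
Maximum sum: 31

The maximum subarray is [18, 13] with sum 31. This subarray runs from index 0 to index 1.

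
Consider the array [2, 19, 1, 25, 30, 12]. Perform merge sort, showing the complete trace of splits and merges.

Merge sort trace:

Split: [2, 19, 1, 25, 30, 12] -> [2, 19, 1] and [25, 30, 12]
  Split: [2, 19, 1] -> [2] and [19, 1]
    Split: [19, 1] -> [19] and [1]
    Merge: [19] + [1] -> [1, 19]
  Merge: [2] + [1, 19] -> [1, 2, 19]
  Split: [25, 30, 12] -> [25] and [30, 12]
    Split: [30, 12] -> [30] and [12]
    Merge: [30] + [12] -> [12, 30]
  Merge: [25] + [12, 30] -> [12, 25, 30]
Merge: [1, 2, 19] + [12, 25, 30] -> [1, 2, 12, 19, 25, 30]

Final sorted array: [1, 2, 12, 19, 25, 30]

The merge sort proceeds by recursively splitting the array and merging sorted halves.
After all merges, the sorted array is [1, 2, 12, 19, 25, 30].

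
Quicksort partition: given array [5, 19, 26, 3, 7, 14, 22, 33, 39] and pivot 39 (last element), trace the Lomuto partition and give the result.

Lomuto partition with pivot = 39:

Initial array: [5, 19, 26, 3, 7, 14, 22, 33, 39]

arr[0]=5 <= 39: swap with position 0, array becomes [5, 19, 26, 3, 7, 14, 22, 33, 39]
arr[1]=19 <= 39: swap with position 1, array becomes [5, 19, 26, 3, 7, 14, 22, 33, 39]
arr[2]=26 <= 39: swap with position 2, array becomes [5, 19, 26, 3, 7, 14, 22, 33, 39]
arr[3]=3 <= 39: swap with position 3, array becomes [5, 19, 26, 3, 7, 14, 22, 33, 39]
arr[4]=7 <= 39: swap with position 4, array becomes [5, 19, 26, 3, 7, 14, 22, 33, 39]
arr[5]=14 <= 39: swap with position 5, array becomes [5, 19, 26, 3, 7, 14, 22, 33, 39]
arr[6]=22 <= 39: swap with position 6, array becomes [5, 19, 26, 3, 7, 14, 22, 33, 39]
arr[7]=33 <= 39: swap with position 7, array becomes [5, 19, 26, 3, 7, 14, 22, 33, 39]

Place pivot at position 8: [5, 19, 26, 3, 7, 14, 22, 33, 39]
Pivot position: 8

After partitioning with pivot 39, the array becomes [5, 19, 26, 3, 7, 14, 22, 33, 39]. The pivot is placed at index 8. All elements to the left of the pivot are <= 39, and all elements to the right are > 39.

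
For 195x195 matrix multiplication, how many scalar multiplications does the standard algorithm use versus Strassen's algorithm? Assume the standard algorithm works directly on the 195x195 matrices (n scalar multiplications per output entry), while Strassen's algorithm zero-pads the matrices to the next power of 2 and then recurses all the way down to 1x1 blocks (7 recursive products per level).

Matrix multiplication for 195x195 matrices:

Strassen's algorithm requires power-of-2 dimensions. Pad 195x195 to 256x256 (next power of 2).

Standard algorithm: 195^3 = 7414875 multiplications
Strassen's algorithm: 7^(log2(256)) = 7^8 = 5764801 multiplications
Savings: 7414875 - 5764801 = 1650074 multiplications

Standard: 7414875 multiplications (195^3). Strassen: 5764801 multiplications (7^8, after padding to 256x256). Strassen reduces 8 recursive multiplications to 7 at each level.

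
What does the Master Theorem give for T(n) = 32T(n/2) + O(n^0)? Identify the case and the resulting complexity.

Master Theorem for T(n) = 32T(n/2) + O(n^0):

a = 32, b = 2, c = 0
log_b(a) = log_2(32) = 5.0000

Case 1: c = 0 < log_2(32) = 5.0000
T(n) = O(n^(log_2 32)) = O(n^5)

For T(n) = 32T(n/2) + O(n^0): log_2(32) = 5.0000. This is Case 1 of the Master Theorem (c < log_b(a), work dominated by leaves), giving O(n^5).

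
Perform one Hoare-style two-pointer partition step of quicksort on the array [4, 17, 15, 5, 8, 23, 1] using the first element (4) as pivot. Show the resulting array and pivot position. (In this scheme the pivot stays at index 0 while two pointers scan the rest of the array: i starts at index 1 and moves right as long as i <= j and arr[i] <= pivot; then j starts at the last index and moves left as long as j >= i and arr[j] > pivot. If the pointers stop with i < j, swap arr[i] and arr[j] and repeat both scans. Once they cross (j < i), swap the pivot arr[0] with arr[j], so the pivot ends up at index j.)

Hoare-style two-pointer partition with pivot = 4:

Initial array: [4, 17, 15, 5, 8, 23, 1]

Pointers start at i = 1, j = 6.
i stops at index 1 (arr[1]=17 > 4), j stops at index 6 (arr[6]=1 <= 4): swap arr[1] and arr[6], array becomes [4, 1, 15, 5, 8, 23, 17]
i ends at 2, j ends at 1: the pointers have crossed (j < i), so scanning stops.

Swap pivot arr[0] with arr[1] to place pivot at position 1: [1, 4, 15, 5, 8, 23, 17]
Pivot position: 1

After partitioning with pivot 4, the array becomes [1, 4, 15, 5, 8, 23, 17]. The pivot is placed at index 1. All elements to the left of the pivot are <= 4, and all elements to the right are > 4.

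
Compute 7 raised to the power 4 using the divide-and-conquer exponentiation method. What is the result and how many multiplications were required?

Computing 7^4 by squaring (build up from 7^1; each line after the first costs one multiplication):

7^1 = 7
7^2 = (7^1)^2 = 7^2 = 49
7^4 = (7^2)^2 = 49^2 = 2401

Result: 2401
Multiplications needed: 2 (2 lines after 7^1)

7^4 = 2401. Using exponentiation by squaring, this requires 2 multiplications. The key idea: if the exponent is even, square the half-power; if odd, multiply by the base once.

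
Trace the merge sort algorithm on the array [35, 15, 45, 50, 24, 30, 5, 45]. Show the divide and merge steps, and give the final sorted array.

Merge sort trace:

Split: [35, 15, 45, 50, 24, 30, 5, 45] -> [35, 15, 45, 50] and [24, 30, 5, 45]
  Split: [35, 15, 45, 50] -> [35, 15] and [45, 50]
    Split: [35, 15] -> [35] and [15]
    Merge: [35] + [15] -> [15, 35]
    Split: [45, 50] -> [45] and [50]
    Merge: [45] + [50] -> [45, 50]
  Merge: [15, 35] + [45, 50] -> [15, 35, 45, 50]
  Split: [24, 30, 5, 45] -> [24, 30] and [5, 45]
    Split: [24, 30] -> [24] and [30]
    Merge: [24] + [30] -> [24, 30]
    Split: [5, 45] -> [5] and [45]
    Merge: [5] + [45] -> [5, 45]
  Merge: [24, 30] + [5, 45] -> [5, 24, 30, 45]
Merge: [15, 35, 45, 50] + [5, 24, 30, 45] -> [5, 15, 24, 30, 35, 45, 45, 50]

Final sorted array: [5, 15, 24, 30, 35, 45, 45, 50]

The merge sort proceeds by recursively splitting the array and merging sorted halves.
After all merges, the sorted array is [5, 15, 24, 30, 35, 45, 45, 50].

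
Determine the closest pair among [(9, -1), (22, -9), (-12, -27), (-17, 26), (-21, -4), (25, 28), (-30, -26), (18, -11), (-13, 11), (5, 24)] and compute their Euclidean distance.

Computing all pairwise distances among 10 points:

d((9, -1), (22, -9)) = 15.2643
d((9, -1), (-12, -27)) = 33.4215
d((9, -1), (-17, 26)) = 37.4833
d((9, -1), (-21, -4)) = 30.1496
d((9, -1), (25, 28)) = 33.121
d((9, -1), (-30, -26)) = 46.3249
d((9, -1), (18, -11)) = 13.4536
d((9, -1), (-13, 11)) = 25.0599
d((9, -1), (5, 24)) = 25.318
d((22, -9), (-12, -27)) = 38.4708
d((22, -9), (-17, 26)) = 52.4023
d((22, -9), (-21, -4)) = 43.2897
d((22, -9), (25, 28)) = 37.1214
d((22, -9), (-30, -26)) = 54.7083
d((22, -9), (18, -11)) = 4.4721 <-- minimum
d((22, -9), (-13, 11)) = 40.3113
d((22, -9), (5, 24)) = 37.1214
d((-12, -27), (-17, 26)) = 53.2353
d((-12, -27), (-21, -4)) = 24.6982
d((-12, -27), (25, 28)) = 66.2873
d((-12, -27), (-30, -26)) = 18.0278
d((-12, -27), (18, -11)) = 34.0
d((-12, -27), (-13, 11)) = 38.0132
d((-12, -27), (5, 24)) = 53.7587
d((-17, 26), (-21, -4)) = 30.2655
d((-17, 26), (25, 28)) = 42.0476
d((-17, 26), (-30, -26)) = 53.6004
d((-17, 26), (18, -11)) = 50.9313
d((-17, 26), (-13, 11)) = 15.5242
d((-17, 26), (5, 24)) = 22.0907
d((-21, -4), (25, 28)) = 56.0357
d((-21, -4), (-30, -26)) = 23.7697
d((-21, -4), (18, -11)) = 39.6232
d((-21, -4), (-13, 11)) = 17.0
d((-21, -4), (5, 24)) = 38.2099
d((25, 28), (-30, -26)) = 77.0779
d((25, 28), (18, -11)) = 39.6232
d((25, 28), (-13, 11)) = 41.6293
d((25, 28), (5, 24)) = 20.3961
d((-30, -26), (18, -11)) = 50.2892
d((-30, -26), (-13, 11)) = 40.7185
d((-30, -26), (5, 24)) = 61.0328
d((18, -11), (-13, 11)) = 38.0132
d((18, -11), (5, 24)) = 37.3363
d((-13, 11), (5, 24)) = 22.2036

Closest pair: (22, -9) and (18, -11) with distance 4.4721

The closest pair is (22, -9) and (18, -11) with Euclidean distance 4.4721. For 10 points, brute-force pairwise comparison is shown above. For large n, the divide-and-conquer algorithm (sort by x, recurse on halves, check the dividing strip) achieves O(n log n).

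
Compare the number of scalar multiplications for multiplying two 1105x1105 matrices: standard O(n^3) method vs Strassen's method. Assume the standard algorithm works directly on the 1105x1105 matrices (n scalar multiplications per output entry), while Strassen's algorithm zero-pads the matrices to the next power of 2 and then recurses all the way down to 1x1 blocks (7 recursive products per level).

Matrix multiplication for 1105x1105 matrices:

Strassen's algorithm requires power-of-2 dimensions. Pad 1105x1105 to 2048x2048 (next power of 2).

Standard algorithm: 1105^3 = 1349232625 multiplications
Strassen's algorithm: 7^(log2(2048)) = 7^11 = 1977326743 multiplications
Difference: 1349232625 - 1977326743 = -628094118 (Strassen uses MORE here due to padding overhead — for small or just-over-power-of-2 n, padding can outweigh the per-level savings)

Standard: 1349232625 multiplications (1105^3). Strassen: 1977326743 multiplications (7^11, after padding to 2048x2048). Strassen reduces 8 recursive multiplications to 7 at each level.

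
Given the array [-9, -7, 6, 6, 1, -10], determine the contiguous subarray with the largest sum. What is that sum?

Using Kadane's algorithm on [-9, -7, 6, 6, 1, -10]:

Scanning through the array:
Position 1 (value -7): max_ending_here = -7, max_so_far = -7
Position 2 (value 6): max_ending_here = 6, max_so_far = 6
Position 3 (value 6): max_ending_here = 12, max_so_far = 12
Position 4 (value 1): max_ending_here = 13, max_so_far = 13
Position 5 (value -10): max_ending_here = 3, max_so_far = 13

Maximum subarray: [6, 6, 1]
Maximum sum: 13

The maximum subarray is [6, 6, 1] with sum 13. This subarray runs from index 2 to index 4.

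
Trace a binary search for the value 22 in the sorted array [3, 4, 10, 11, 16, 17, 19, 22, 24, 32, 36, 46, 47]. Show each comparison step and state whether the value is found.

Binary search for 22 in [3, 4, 10, 11, 16, 17, 19, 22, 24, 32, 36, 46, 47]:

lo=0, hi=12, mid=6, arr[mid]=19 -> 19 < 22, search right half
lo=7, hi=12, mid=9, arr[mid]=32 -> 32 > 22, search left half
lo=7, hi=8, mid=7, arr[mid]=22 -> Found target at index 7!

Binary search finds 22 at index 7 after 3 comparisons. The search repeatedly halves the search space by comparing with the middle element.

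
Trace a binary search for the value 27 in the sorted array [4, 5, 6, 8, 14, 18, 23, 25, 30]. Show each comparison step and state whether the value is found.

Binary search for 27 in [4, 5, 6, 8, 14, 18, 23, 25, 30]:

lo=0, hi=8, mid=4, arr[mid]=14 -> 14 < 27, search right half
lo=5, hi=8, mid=6, arr[mid]=23 -> 23 < 27, search right half
lo=7, hi=8, mid=7, arr[mid]=25 -> 25 < 27, search right half
lo=8, hi=8, mid=8, arr[mid]=30 -> 30 > 27, search left half
lo=8 > hi=7, target 27 not found

Binary search determines that 27 is not in the array after 4 comparisons. The search space was exhausted without finding the target.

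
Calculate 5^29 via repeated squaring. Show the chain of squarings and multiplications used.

Computing 5^29 by squaring (build up from 5^1; each line after the first costs one multiplication):

5^1 = 5
5^2 = (5^1)^2 = 5^2 = 25
5^3 = 5 * 5^2 = 5 * 25 = 125
5^6 = (5^3)^2 = 125^2 = 15625
5^7 = 5 * 5^6 = 5 * 15625 = 78125
5^14 = (5^7)^2 = 78125^2 = 6103515625
5^28 = (5^14)^2 = 6103515625^2 = 37252902984619140625
5^29 = 5 * 5^28 = 5 * 37252902984619140625 = 186264514923095703125

Result: 186264514923095703125
Multiplications needed: 7 (7 lines after 5^1)

5^29 = 186264514923095703125. Using exponentiation by squaring, this requires 7 multiplications. The key idea: if the exponent is even, square the half-power; if odd, multiply by the base once.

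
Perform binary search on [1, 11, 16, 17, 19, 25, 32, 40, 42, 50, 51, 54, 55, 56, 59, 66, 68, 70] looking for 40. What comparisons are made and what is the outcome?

Binary search for 40 in [1, 11, 16, 17, 19, 25, 32, 40, 42, 50, 51, 54, 55, 56, 59, 66, 68, 70]:

lo=0, hi=17, mid=8, arr[mid]=42 -> 42 > 40, search left half
lo=0, hi=7, mid=3, arr[mid]=17 -> 17 < 40, search right half
lo=4, hi=7, mid=5, arr[mid]=25 -> 25 < 40, search right half
lo=6, hi=7, mid=6, arr[mid]=32 -> 32 < 40, search right half
lo=7, hi=7, mid=7, arr[mid]=40 -> Found target at index 7!

Binary search finds 40 at index 7 after 5 comparisons. The search repeatedly halves the search space by comparing with the middle element.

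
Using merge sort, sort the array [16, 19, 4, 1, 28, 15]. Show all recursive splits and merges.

Merge sort trace:

Split: [16, 19, 4, 1, 28, 15] -> [16, 19, 4] and [1, 28, 15]
  Split: [16, 19, 4] -> [16] and [19, 4]
    Split: [19, 4] -> [19] and [4]
    Merge: [19] + [4] -> [4, 19]
  Merge: [16] + [4, 19] -> [4, 16, 19]
  Split: [1, 28, 15] -> [1] and [28, 15]
    Split: [28, 15] -> [28] and [15]
    Merge: [28] + [15] -> [15, 28]
  Merge: [1] + [15, 28] -> [1, 15, 28]
Merge: [4, 16, 19] + [1, 15, 28] -> [1, 4, 15, 16, 19, 28]

Final sorted array: [1, 4, 15, 16, 19, 28]

The merge sort proceeds by recursively splitting the array and merging sorted halves.
After all merges, the sorted array is [1, 4, 15, 16, 19, 28].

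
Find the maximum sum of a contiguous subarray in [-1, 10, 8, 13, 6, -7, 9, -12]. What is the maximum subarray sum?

Using Kadane's algorithm on [-1, 10, 8, 13, 6, -7, 9, -12]:

Scanning through the array:
Position 1 (value 10): max_ending_here = 10, max_so_far = 10
Position 2 (value 8): max_ending_here = 18, max_so_far = 18
Position 3 (value 13): max_ending_here = 31, max_so_far = 31
Position 4 (value 6): max_ending_here = 37, max_so_far = 37
Position 5 (value -7): max_ending_here = 30, max_so_far = 37
Position 6 (value 9): max_ending_here = 39, max_so_far = 39
Position 7 (value -12): max_ending_here = 27, max_so_far = 39

Maximum subarray: [10, 8, 13, 6, -7, 9]
Maximum sum: 39

The maximum subarray is [10, 8, 13, 6, -7, 9] with sum 39. This subarray runs from index 1 to index 6.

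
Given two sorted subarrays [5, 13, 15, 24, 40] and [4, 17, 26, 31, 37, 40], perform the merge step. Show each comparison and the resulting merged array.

Merging process:

Compare 5 vs 4: take 4 from right. Merged: [4]
Compare 5 vs 17: take 5 from left. Merged: [4, 5]
Compare 13 vs 17: take 13 from left. Merged: [4, 5, 13]
Compare 15 vs 17: take 15 from left. Merged: [4, 5, 13, 15]
Compare 24 vs 17: take 17 from right. Merged: [4, 5, 13, 15, 17]
Compare 24 vs 26: take 24 from left. Merged: [4, 5, 13, 15, 17, 24]
Compare 40 vs 26: take 26 from right. Merged: [4, 5, 13, 15, 17, 24, 26]
Compare 40 vs 31: take 31 from right. Merged: [4, 5, 13, 15, 17, 24, 26, 31]
Compare 40 vs 37: take 37 from right. Merged: [4, 5, 13, 15, 17, 24, 26, 31, 37]
Compare 40 vs 40: take 40 from left. Merged: [4, 5, 13, 15, 17, 24, 26, 31, 37, 40]
Append remaining from right: [40]. Merged: [4, 5, 13, 15, 17, 24, 26, 31, 37, 40, 40]

Final merged array: [4, 5, 13, 15, 17, 24, 26, 31, 37, 40, 40]
Total comparisons: 10

The merged array is [4, 5, 13, 15, 17, 24, 26, 31, 37, 40, 40], requiring 10 comparisons. The merge step runs in O(n) time where n is the total number of elements.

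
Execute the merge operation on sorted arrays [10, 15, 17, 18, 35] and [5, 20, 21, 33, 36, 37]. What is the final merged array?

Merging process:

Compare 10 vs 5: take 5 from right. Merged: [5]
Compare 10 vs 20: take 10 from left. Merged: [5, 10]
Compare 15 vs 20: take 15 from left. Merged: [5, 10, 15]
Compare 17 vs 20: take 17 from left. Merged: [5, 10, 15, 17]
Compare 18 vs 20: take 18 from left. Merged: [5, 10, 15, 17, 18]
Compare 35 vs 20: take 20 from right. Merged: [5, 10, 15, 17, 18, 20]
Compare 35 vs 21: take 21 from right. Merged: [5, 10, 15, 17, 18, 20, 21]
Compare 35 vs 33: take 33 from right. Merged: [5, 10, 15, 17, 18, 20, 21, 33]
Compare 35 vs 36: take 35 from left. Merged: [5, 10, 15, 17, 18, 20, 21, 33, 35]
Append remaining from right: [36, 37]. Merged: [5, 10, 15, 17, 18, 20, 21, 33, 35, 36, 37]

Final merged array: [5, 10, 15, 17, 18, 20, 21, 33, 35, 36, 37]
Total comparisons: 9

The merged array is [5, 10, 15, 17, 18, 20, 21, 33, 35, 36, 37], requiring 9 comparisons. The merge step runs in O(n) time where n is the total number of elements.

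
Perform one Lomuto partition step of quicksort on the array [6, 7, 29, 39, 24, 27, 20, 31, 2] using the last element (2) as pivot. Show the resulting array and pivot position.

Lomuto partition with pivot = 2:

Initial array: [6, 7, 29, 39, 24, 27, 20, 31, 2]

arr[0]=6 > 2: no swap
arr[1]=7 > 2: no swap
arr[2]=29 > 2: no swap
arr[3]=39 > 2: no swap
arr[4]=24 > 2: no swap
arr[5]=27 > 2: no swap
arr[6]=20 > 2: no swap
arr[7]=31 > 2: no swap

Place pivot at position 0: [2, 7, 29, 39, 24, 27, 20, 31, 6]
Pivot position: 0

After partitioning with pivot 2, the array becomes [2, 7, 29, 39, 24, 27, 20, 31, 6]. The pivot is placed at index 0. All elements to the left of the pivot are <= 2, and all elements to the right are > 2.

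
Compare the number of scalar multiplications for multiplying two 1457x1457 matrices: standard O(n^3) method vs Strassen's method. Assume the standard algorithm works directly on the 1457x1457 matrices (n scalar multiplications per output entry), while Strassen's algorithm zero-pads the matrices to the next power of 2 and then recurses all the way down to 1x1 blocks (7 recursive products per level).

Matrix multiplication for 1457x1457 matrices:

Strassen's algorithm requires power-of-2 dimensions. Pad 1457x1457 to 2048x2048 (next power of 2).

Standard algorithm: 1457^3 = 3092990993 multiplications
Strassen's algorithm: 7^(log2(2048)) = 7^11 = 1977326743 multiplications
Savings: 3092990993 - 1977326743 = 1115664250 multiplications

Standard: 3092990993 multiplications (1457^3). Strassen: 1977326743 multiplications (7^11, after padding to 2048x2048). Strassen reduces 8 recursive multiplications to 7 at each level.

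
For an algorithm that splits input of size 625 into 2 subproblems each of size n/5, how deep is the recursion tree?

For divide and conquer with division factor 5:

Problem sizes at each level:
Level 0: 625
Level 1: 125
Level 2: 25
Level 3: 5
Level 4: 1

The root is level 0 and the size-1 base case is level 4 (the tree spans levels 0 through 4, i.e. 5 levels counting the root), so the depth is the number of divisions: log_5(625) = 4

The recursion tree depth is log_5(625) = 4. At each level, the problem size is divided by 5, so it takes 4 divisions to reduce to a base case of size 1. The algorithm makes 2 recursive calls at each level.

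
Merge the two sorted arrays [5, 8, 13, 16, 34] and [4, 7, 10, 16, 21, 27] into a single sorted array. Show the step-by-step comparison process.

Merging process:

Compare 5 vs 4: take 4 from right. Merged: [4]
Compare 5 vs 7: take 5 from left. Merged: [4, 5]
Compare 8 vs 7: take 7 from right. Merged: [4, 5, 7]
Compare 8 vs 10: take 8 from left. Merged: [4, 5, 7, 8]
Compare 13 vs 10: take 10 from right. Merged: [4, 5, 7, 8, 10]
Compare 13 vs 16: take 13 from left. Merged: [4, 5, 7, 8, 10, 13]
Compare 16 vs 16: take 16 from left. Merged: [4, 5, 7, 8, 10, 13, 16]
Compare 34 vs 16: take 16 from right. Merged: [4, 5, 7, 8, 10, 13, 16, 16]
Compare 34 vs 21: take 21 from right. Merged: [4, 5, 7, 8, 10, 13, 16, 16, 21]
Compare 34 vs 27: take 27 from right. Merged: [4, 5, 7, 8, 10, 13, 16, 16, 21, 27]
Append remaining from left: [34]. Merged: [4, 5, 7, 8, 10, 13, 16, 16, 21, 27, 34]

Final merged array: [4, 5, 7, 8, 10, 13, 16, 16, 21, 27, 34]
Total comparisons: 10

The merged array is [4, 5, 7, 8, 10, 13, 16, 16, 21, 27, 34], requiring 10 comparisons. The merge step runs in O(n) time where n is the total number of elements.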